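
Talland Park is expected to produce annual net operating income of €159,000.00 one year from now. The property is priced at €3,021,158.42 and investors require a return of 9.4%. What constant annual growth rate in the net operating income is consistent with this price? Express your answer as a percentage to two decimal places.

P = D₁/(r−g) ⇒ g = r − D₁/P = 0.094 − €159,000.00/€3,021,158.42 = 0.041371

4.14%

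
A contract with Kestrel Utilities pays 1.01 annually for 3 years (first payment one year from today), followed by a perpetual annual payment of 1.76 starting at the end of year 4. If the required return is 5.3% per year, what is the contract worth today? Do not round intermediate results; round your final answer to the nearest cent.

31.18

PV of 3-year annuity: 1.01 × [1 − (1+0.053)^−3] / 0.053 = 2.73509
Perpetuity value at year 3: 1.76 / 0.053 = 33.20755
PV of perpetuity: 33.20755 / (1+0.053)^3 = 28.44145
Total PV = 2.73509 + 28.44145 = 31.17654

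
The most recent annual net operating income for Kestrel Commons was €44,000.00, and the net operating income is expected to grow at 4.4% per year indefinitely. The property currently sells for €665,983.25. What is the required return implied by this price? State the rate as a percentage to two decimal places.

D₁ = €44,000.00 × 1.044 = €45,936.0000
P = D₁/(r − g) ⇒ r = D₁/P + g = €45,936.0000/€665,983.25 + 0.044 = 0.068975 + 0.044 = 0.112975

11.30%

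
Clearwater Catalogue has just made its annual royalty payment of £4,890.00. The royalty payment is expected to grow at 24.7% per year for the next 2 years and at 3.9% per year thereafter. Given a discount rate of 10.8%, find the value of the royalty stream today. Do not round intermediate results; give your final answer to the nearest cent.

£104964.48

D_1 = 6097.83000
D_2 = 7603.99401
Terminal value at year 2: TV = D_2×(1+g_2)/(r−g_2) = 7900.54978/0.069 = 114500.72140
P_0 = D_1/(1+r)^1 + D_2/(1+r)^2 + TV/(1+r)^2
    = 5503.45668 + 6193.87227 + 93267.14915 = 104964.47810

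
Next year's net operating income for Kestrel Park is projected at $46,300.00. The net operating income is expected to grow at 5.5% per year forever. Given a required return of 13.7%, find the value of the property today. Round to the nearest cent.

$564634.15

Growing perpetuity: P = D₁ / (r − g) = $46,300.0000 / (0.137 − 0.055) = $564,634.15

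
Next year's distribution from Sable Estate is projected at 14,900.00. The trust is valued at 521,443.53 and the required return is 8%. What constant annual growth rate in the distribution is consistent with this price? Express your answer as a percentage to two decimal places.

5.14%

P = D₁/(r−g) ⇒ g = r − D₁/P = 0.08 − 14,900.00/521,443.53 = 0.051425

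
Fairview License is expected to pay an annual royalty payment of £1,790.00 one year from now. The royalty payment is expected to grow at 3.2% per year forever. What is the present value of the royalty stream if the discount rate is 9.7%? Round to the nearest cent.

£27538.46

Growing perpetuity: P = D₁ / (r − g) = £1,790.0000 / (0.097 − 0.032) = £27,538.46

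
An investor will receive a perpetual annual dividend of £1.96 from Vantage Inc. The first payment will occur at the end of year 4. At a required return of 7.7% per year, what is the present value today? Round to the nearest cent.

£20.38

Value at end of year 3: C / r = £1.96 / 0.077 = £25.4545
Discount to today: PV = £25.4545 / (1 + 0.077)^3 = £25.4545 / 1.249244 = £20.38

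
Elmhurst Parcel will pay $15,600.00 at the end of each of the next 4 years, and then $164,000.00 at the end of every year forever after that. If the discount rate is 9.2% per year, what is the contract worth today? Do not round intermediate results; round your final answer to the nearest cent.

$1303937.27

PV of 4-year annuity: $15,600.00 × [1 − (1+0.092)^−4] / 0.092 = 50318.55907
Perpetuity value at year 4: $164,000.00 / 0.092 = 1782608.69565
PV of perpetuity: 1782608.69565 / (1+0.092)^4 = 1253618.71567
Total PV = 50318.55907 + 1253618.71567 = 1303937.27474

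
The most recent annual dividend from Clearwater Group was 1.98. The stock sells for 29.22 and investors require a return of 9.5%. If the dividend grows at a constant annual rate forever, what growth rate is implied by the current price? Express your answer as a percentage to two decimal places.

P = D₀(1+g)/(r−g) ⇒ P(r−g) = D₀(1+g) ⇒ g(P+D₀) = P·r − D₀
g = (P·r − D₀)/(P + D₀) = (29.22×0.095 − 1.98) / (29.22 + 1.98) = 0.025510

2.55%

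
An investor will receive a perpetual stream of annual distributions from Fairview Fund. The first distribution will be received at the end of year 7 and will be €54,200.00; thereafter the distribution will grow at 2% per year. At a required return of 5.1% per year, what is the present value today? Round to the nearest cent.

€1297242.88

Value at end of year 6: C₁ / (r − g) = €54,200.00 / (0.051 − 0.02) = €1,748,387.0968
Discount to today: PV = €1,748,387.0968 / (1 + 0.051)^6 = €1,748,387.0968 / 1.347772 = €1,297,242.88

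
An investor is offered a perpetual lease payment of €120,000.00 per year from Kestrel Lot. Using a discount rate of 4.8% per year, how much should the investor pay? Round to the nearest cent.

€2500000.00

Level perpetuity: PV = C / r = €120,000.00 / 0.048 = €2,500,000.00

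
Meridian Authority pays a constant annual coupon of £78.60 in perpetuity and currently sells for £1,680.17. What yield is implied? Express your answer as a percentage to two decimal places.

P = C/r ⇒ r = C/P = £78.60/£1,680.17 = 0.046781

4.68%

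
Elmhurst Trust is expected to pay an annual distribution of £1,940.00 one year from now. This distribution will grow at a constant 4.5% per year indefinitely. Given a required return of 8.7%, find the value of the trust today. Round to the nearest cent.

£46190.48

Growing perpetuity: P = D₁ / (r − g) = £1,940.0000 / (0.087 − 0.045) = £46,190.48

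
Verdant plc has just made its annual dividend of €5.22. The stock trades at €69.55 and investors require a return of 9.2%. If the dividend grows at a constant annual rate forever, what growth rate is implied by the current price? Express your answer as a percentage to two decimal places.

1.58%

P = D₀(1+g)/(r−g) ⇒ P(r−g) = D₀(1+g) ⇒ g(P+D₀) = P·r − D₀
g = (P·r − D₀)/(P + D₀) = (€69.55×0.092 − €5.22) / (€69.55 + €5.22) = 0.015763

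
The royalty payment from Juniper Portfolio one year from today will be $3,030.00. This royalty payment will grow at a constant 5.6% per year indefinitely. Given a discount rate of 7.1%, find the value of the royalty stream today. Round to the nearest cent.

$202000.00

Growing perpetuity: P = D₁ / (r − g) = $3,030.0000 / (0.071 − 0.056) = $202,000.00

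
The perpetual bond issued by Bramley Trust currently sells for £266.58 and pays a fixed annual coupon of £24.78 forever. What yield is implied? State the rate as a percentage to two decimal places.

P = C/r ⇒ r = C/P = £24.78/£266.58 = 0.092955

9.30%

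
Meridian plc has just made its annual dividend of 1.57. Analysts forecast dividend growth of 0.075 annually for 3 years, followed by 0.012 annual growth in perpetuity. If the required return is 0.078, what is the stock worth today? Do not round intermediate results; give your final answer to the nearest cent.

28.56

D_1 = 1.68775
D_2 = 1.81433
D_3 = 1.95041
Terminal value at year 3: TV = D_3×(1+g_2)/(r−g_2) = 1.97381/0.066 = 29.90623
P_0 = D_1/(1+r)^1 + D_2/(1+r)^2 + D_3/(1+r)^3 + TV/(1+r)^3
    = 1.56563 + 1.56127 + 1.55693 + 23.87291 = 28.55674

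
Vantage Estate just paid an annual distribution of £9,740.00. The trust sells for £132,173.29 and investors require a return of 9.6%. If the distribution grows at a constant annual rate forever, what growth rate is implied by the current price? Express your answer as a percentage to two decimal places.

2.08%

P = D₀(1+g)/(r−g) ⇒ P(r−g) = D₀(1+g) ⇒ g(P+D₀) = P·r − D₀
g = (P·r − D₀)/(P + D₀) = (£132,173.29×0.096 − £9,740.00) / (£132,173.29 + £9,740.00) = 0.020778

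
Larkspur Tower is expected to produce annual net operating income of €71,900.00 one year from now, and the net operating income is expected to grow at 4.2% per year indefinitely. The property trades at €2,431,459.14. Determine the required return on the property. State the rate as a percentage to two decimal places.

7.16%

P = D₁/(r − g) ⇒ r = D₁/P + g = €71,900.0000/€2,431,459.14 + 0.042 = 0.029571 + 0.042 = 0.071571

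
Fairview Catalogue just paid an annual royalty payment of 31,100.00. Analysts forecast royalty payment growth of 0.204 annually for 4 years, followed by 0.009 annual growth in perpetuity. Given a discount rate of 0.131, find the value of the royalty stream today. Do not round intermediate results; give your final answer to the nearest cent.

476140.79

D_1 = 37444.40000
D_2 = 45083.05760
D_3 = 54280.00135
D_4 = 65353.12163
Terminal value at year 4: TV = D_4×(1+g_2)/(r−g_2) = 65941.29972/0.122 = 540502.45673
P_0 = D_1/(1+r)^1 + D_2/(1+r)^2 + D_3/(1+r)^3 + D_4/(1+r)^4 + TV/(1+r)^4
    = 33107.33864 + 35244.24025 + 37519.06743 + 39940.72253 + 330329.41830 = 476140.78714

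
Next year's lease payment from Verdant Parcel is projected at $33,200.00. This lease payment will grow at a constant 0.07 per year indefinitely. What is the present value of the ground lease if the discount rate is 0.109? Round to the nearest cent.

Growing perpetuity: P = D₁ / (r − g) = $33,200.0000 / (0.109 − 0.07) = $851,282.05

$851282.05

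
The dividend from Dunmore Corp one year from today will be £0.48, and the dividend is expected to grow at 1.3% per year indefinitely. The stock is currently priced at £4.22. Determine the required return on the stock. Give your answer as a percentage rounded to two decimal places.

12.67%

P = D₁/(r − g) ⇒ r = D₁/P + g = £0.4800/£4.22 + 0.013 = 0.113744 + 0.013 = 0.126744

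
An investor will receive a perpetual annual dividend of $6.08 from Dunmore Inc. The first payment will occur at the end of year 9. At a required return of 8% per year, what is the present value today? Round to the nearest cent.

$41.06

Value at end of year 8: C / r = $6.08 / 0.08 = $76.0000
Discount to today: PV = $76.0000 / (1 + 0.08)^8 = $76.0000 / 1.850930 = $41.06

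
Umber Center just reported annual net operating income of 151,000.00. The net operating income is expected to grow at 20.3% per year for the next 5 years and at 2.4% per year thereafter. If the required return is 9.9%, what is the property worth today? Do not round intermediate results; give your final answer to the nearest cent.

4238454.89

D_1 = 181653.00000
D_2 = 218528.55900
D_3 = 262889.85648
D_4 = 316256.49734
D_5 = 380456.56630
Terminal value at year 5: TV = D_5×(1+g_2)/(r−g_2) = 389587.52389/0.075 = 5194500.31858
P_0 = D_1/(1+r)^1 + D_2/(1+r)^2 + D_3/(1+r)^3 + D_4/(1+r)^4 + D_5/(1+r)^5 + TV/(1+r)^5
    = 165289.35396 + 180930.93067 + 198052.69300 + 216794.71308 + 237310.31832 + 3240076.87946 = 4238454.88849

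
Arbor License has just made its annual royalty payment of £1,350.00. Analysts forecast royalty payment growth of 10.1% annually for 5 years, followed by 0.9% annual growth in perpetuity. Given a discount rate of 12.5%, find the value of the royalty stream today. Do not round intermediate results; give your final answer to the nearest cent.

£16872.53

D_1 = 1486.35000
D_2 = 1636.47135
D_3 = 1801.75496
D_4 = 1983.73221
D_5 = 2184.08916
Terminal value at year 5: TV = D_5×(1+g_2)/(r−g_2) = 2203.74596/0.116 = 18997.81002
P_0 = D_1/(1+r)^1 + D_2/(1+r)^2 + D_3/(1+r)^3 + D_4/(1+r)^4 + D_5/(1+r)^5 + TV/(1+r)^5
    = 1321.20000 + 1293.01440 + 1265.43009 + 1238.43425 + 1212.01432 + 10542.43491 = 16872.52797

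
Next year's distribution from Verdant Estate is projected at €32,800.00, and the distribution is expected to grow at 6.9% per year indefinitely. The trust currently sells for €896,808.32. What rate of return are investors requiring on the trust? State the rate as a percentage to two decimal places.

10.56%

P = D₁/(r − g) ⇒ r = D₁/P + g = €32,800.0000/€896,808.32 + 0.069 = 0.036574 + 0.069 = 0.105574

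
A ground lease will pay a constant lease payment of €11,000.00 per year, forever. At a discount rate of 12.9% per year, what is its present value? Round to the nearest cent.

Level perpetuity: PV = C / r = €11,000.00 / 0.129 = €85,271.32

€85271.32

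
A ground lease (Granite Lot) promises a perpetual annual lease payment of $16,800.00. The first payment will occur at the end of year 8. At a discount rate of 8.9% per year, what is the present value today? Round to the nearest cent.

$103925.98

Value at end of year 7: C / r = $16,800.00 / 0.089 = $188,764.0449
Discount to today: PV = $188,764.0449 / (1 + 0.089)^7 = $188,764.0449 / 1.816332 = $103,925.98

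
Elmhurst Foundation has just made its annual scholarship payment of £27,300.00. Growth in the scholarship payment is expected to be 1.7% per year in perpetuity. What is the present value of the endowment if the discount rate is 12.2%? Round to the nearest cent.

£264420.00

D₁ = D₀ × (1 + g) = £27,300.00 × 1.017 = £27,764.1000
Growing perpetuity: P = D₁ / (r − g) = £27,764.1000 / (0.122 − 0.017) = £264,420.00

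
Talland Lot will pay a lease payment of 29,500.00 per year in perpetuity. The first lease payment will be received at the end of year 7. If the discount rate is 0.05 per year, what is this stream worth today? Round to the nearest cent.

440267.08

Value at end of year 6: C / r = 29,500.00 / 0.05 = 590,000.0000
Discount to today: PV = 590,000.0000 / (1 + 0.05)^6 = 590,000.0000 / 1.340096 = 440,267.08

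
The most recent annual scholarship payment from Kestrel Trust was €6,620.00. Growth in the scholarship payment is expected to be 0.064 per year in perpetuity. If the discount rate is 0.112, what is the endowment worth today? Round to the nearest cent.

D₁ = D₀ × (1 + g) = €6,620.00 × 1.064 = €7,043.6800
Growing perpetuity: P = D₁ / (r − g) = €7,043.6800 / (0.112 − 0.064) = €146,743.33

€146743.33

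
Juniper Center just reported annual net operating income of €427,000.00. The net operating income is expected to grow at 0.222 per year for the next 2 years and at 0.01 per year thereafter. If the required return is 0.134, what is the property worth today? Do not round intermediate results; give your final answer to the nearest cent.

D_1 = 521794.00000
D_2 = 637632.26800
Terminal value at year 2: TV = D_2×(1+g_2)/(r−g_2) = 644008.59068/0.124 = 5193617.66677
P_0 = D_1/(1+r)^1 + D_2/(1+r)^2 + TV/(1+r)^2
    = 460135.80247 + 495842.98996 + 4038721.12792 = 4994699.92035

€4994699.92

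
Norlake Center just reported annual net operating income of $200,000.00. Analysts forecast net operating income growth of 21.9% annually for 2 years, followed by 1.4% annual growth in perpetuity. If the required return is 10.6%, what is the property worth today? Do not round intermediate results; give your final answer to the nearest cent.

$3141184.45

D_1 = 243800.00000
D_2 = 297192.20000
Terminal value at year 2: TV = D_2×(1+g_2)/(r−g_2) = 301352.89080/0.092 = 3275574.90000
P_0 = D_1/(1+r)^1 + D_2/(1+r)^2 + TV/(1+r)^2
    = 220433.99638 + 242955.73381 + 2677794.71827 = 3141184.44846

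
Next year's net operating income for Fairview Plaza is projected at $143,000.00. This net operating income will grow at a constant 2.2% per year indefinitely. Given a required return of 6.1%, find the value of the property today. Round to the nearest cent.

Growing perpetuity: P = D₁ / (r − g) = $143,000.0000 / (0.061 − 0.022) = $3,666,666.67

$3666666.67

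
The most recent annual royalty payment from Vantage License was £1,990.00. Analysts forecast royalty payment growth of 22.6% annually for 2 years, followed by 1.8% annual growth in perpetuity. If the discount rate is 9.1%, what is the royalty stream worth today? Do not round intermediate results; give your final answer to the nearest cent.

D_1 = 2439.74000
D_2 = 2991.12124
Terminal value at year 2: TV = D_2×(1+g_2)/(r−g_2) = 3044.96142/0.073 = 41711.80031
P_0 = D_1/(1+r)^1 + D_2/(1+r)^2 + TV/(1+r)^2
    = 2236.24198 + 2512.95387 + 35043.65802 = 39792.85386

£39792.85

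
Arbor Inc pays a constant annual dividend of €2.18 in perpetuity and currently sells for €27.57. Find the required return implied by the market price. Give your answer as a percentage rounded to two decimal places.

P = C/r ⇒ r = C/P = €2.18/€27.57 = 0.079071

7.91%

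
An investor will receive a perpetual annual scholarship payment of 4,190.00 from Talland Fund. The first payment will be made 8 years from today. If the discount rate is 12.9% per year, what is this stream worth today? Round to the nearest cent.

13892.06

Value at end of year 7: C / r = 4,190.00 / 0.129 = 32,480.6202
Discount to today: PV = 32,480.6202 / (1 + 0.129)^7 = 32,480.6202 / 2.338070 = 13,892.06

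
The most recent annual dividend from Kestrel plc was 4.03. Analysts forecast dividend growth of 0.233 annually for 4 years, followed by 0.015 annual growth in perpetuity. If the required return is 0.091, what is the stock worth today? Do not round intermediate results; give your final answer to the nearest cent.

109.90

D_1 = 4.96899
D_2 = 6.12676
D_3 = 7.55430
D_4 = 9.31445
Terminal value at year 4: TV = D_4×(1+g_2)/(r−g_2) = 9.45417/0.076 = 124.39697
P_0 = D_1/(1+r)^1 + D_2/(1+r)^2 + D_3/(1+r)^3 + D_4/(1+r)^4 + TV/(1+r)^4
    = 4.55453 + 5.14733 + 5.81728 + 6.57443 + 87.80329 = 109.89686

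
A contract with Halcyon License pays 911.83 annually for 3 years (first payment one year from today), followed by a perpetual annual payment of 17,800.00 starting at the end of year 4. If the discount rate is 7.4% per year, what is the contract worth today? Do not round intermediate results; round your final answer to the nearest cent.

PV of 3-year annuity: 911.83 × [1 − (1+0.074)^−3] / 0.074 = 2375.54933
Perpetuity value at year 3: 17,800.00 / 0.074 = 240540.54054
PV of perpetuity: 240540.54054 / (1+0.074)^3 = 194167.00802
Total PV = 2375.54933 + 194167.00802 = 196542.55736

196542.56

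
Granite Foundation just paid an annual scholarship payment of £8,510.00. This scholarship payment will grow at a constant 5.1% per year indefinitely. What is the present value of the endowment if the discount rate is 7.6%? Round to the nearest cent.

£357760.40

D₁ = D₀ × (1 + g) = £8,510.00 × 1.051 = £8,944.0100
Growing perpetuity: P = D₁ / (r − g) = £8,944.0100 / (0.076 − 0.051) = £357,760.40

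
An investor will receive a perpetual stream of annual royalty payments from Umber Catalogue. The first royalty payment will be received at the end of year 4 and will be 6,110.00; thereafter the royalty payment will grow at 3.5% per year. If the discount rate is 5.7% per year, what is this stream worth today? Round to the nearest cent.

235176.31

Value at end of year 3: C₁ / (r − g) = 6,110.00 / (0.057 − 0.035) = 277,727.2727
Discount to today: PV = 277,727.2727 / (1 + 0.057)^3 = 277,727.2727 / 1.180932 = 235,176.31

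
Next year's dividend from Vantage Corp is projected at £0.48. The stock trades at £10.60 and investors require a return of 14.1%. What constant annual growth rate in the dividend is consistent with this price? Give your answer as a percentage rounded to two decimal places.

P = D₁/(r−g) ⇒ g = r − D₁/P = 0.141 − £0.48/£10.60 = 0.095717

9.57%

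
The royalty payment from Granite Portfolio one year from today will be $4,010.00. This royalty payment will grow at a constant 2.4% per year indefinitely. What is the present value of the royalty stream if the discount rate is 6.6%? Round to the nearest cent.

Growing perpetuity: P = D₁ / (r − g) = $4,010.0000 / (0.066 − 0.024) = $95,476.19

$95476.19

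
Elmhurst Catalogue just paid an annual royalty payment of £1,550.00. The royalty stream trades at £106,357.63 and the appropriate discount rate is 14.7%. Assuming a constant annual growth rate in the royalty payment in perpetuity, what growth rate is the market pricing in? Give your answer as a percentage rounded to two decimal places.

13.05%

P = D₀(1+g)/(r−g) ⇒ P(r−g) = D₀(1+g) ⇒ g(P+D₀) = P·r − D₀
g = (P·r − D₀)/(P + D₀) = (£106,357.63×0.147 − £1,550.00) / (£106,357.63 + £1,550.00) = 0.130524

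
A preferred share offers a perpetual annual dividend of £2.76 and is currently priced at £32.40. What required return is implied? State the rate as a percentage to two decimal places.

8.52%

P = C/r ⇒ r = C/P = £2.76/£32.40 = 0.085185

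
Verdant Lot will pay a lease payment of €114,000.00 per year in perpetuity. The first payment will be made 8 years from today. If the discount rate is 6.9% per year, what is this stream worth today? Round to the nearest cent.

Value at end of year 7: C / r = €114,000.00 / 0.069 = €1,652,173.9130
Discount to today: PV = €1,652,173.9130 / (1 + 0.069)^7 = €1,652,173.9130 / 1.595306 = €1,035,647.17

€1035647.17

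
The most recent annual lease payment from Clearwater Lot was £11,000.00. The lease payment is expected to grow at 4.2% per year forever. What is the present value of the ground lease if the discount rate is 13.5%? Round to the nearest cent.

D₁ = D₀ × (1 + g) = £11,000.00 × 1.042 = £11,462.0000
Growing perpetuity: P = D₁ / (r − g) = £11,462.0000 / (0.135 − 0.042) = £123,247.31

£123247.31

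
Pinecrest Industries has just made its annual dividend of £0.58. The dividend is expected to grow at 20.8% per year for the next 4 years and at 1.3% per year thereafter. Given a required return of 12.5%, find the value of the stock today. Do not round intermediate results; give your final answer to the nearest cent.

D_1 = 0.70064
D_2 = 0.84637
D_3 = 1.02242
D_4 = 1.23508
Terminal value at year 4: TV = D_4×(1+g_2)/(r−g_2) = 1.25114/0.112 = 11.17087
P_0 = D_1/(1+r)^1 + D_2/(1+r)^2 + D_3/(1+r)^3 + D_4/(1+r)^4 + TV/(1+r)^4
    = 0.62279 + 0.66874 + 0.71808 + 0.77106 + 6.97392 = 9.75458

£9.75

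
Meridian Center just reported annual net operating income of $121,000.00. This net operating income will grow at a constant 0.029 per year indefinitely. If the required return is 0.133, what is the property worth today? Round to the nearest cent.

D₁ = D₀ × (1 + g) = $121,000.00 × 1.029 = $124,509.0000
Growing perpetuity: P = D₁ / (r − g) = $124,509.0000 / (0.133 − 0.029) = $1,197,201.92

$1197201.92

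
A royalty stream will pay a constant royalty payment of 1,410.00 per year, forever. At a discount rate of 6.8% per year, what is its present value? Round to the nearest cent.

20735.29

Level perpetuity: PV = C / r = 1,410.00 / 0.068 = 20,735.29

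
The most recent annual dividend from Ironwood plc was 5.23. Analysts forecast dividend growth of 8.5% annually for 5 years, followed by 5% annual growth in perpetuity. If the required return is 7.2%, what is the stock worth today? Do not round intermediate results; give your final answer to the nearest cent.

292.24

D_1 = 5.67455
D_2 = 6.15689
D_3 = 6.68022
D_4 = 7.24804
D_5 = 7.86412
Terminal value at year 5: TV = D_5×(1+g_2)/(r−g_2) = 8.25733/0.022 = 375.33321
P_0 = D_1/(1+r)^1 + D_2/(1+r)^2 + D_3/(1+r)^3 + D_4/(1+r)^4 + D_5/(1+r)^5 + TV/(1+r)^5
    = 5.29342 + 5.35762 + 5.42259 + 5.48835 + 5.55490 + 265.12035 = 292.23723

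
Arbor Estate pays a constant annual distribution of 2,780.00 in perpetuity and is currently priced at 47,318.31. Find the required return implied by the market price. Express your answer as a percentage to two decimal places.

5.88%

P = C/r ⇒ r = C/P = 2,780.00/47,318.31 = 0.058751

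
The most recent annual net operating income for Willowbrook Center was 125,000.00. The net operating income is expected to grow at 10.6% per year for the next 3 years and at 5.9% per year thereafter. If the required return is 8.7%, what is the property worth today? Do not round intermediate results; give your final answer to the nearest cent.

5368209.56

D_1 = 138250.00000
D_2 = 152904.50000
D_3 = 169112.37700
Terminal value at year 3: TV = D_3×(1+g_2)/(r−g_2) = 179090.00724/0.028 = 6396071.68725
P_0 = D_1/(1+r)^1 + D_2/(1+r)^2 + D_3/(1+r)^3 + TV/(1+r)^3
    = 127184.91260 + 129408.01595 + 131669.97759 + 4979946.65250 = 5368209.55865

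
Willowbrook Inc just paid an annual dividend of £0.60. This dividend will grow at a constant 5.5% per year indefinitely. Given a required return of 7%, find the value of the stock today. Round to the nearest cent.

£42.20

D₁ = D₀ × (1 + g) = £0.60 × 1.055 = £0.6330
Growing perpetuity: P = D₁ / (r − g) = £0.6330 / (0.07 − 0.055) = £42.20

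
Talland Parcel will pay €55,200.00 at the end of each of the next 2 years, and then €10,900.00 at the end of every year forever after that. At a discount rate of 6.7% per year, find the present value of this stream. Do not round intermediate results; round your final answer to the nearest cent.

PV of 2-year annuity: €55,200.00 × [1 − (1+0.067)^−2] / 0.067 = 100219.15012
Perpetuity value at year 2: €10,900.00 / 0.067 = 162686.56716
PV of perpetuity: 162686.56716 / (1+0.067)^2 = 142896.91614
Total PV = 100219.15012 + 142896.91614 = 243116.06626

€243116.07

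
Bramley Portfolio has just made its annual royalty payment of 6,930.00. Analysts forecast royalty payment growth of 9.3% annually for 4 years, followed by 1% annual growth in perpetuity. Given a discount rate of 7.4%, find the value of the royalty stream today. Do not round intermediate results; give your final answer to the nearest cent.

146278.70

D_1 = 7574.49000
D_2 = 8278.91757
D_3 = 9048.85690
D_4 = 9890.40060
Terminal value at year 4: TV = D_4×(1+g_2)/(r−g_2) = 9989.30460/0.064 = 156082.88441
P_0 = D_1/(1+r)^1 + D_2/(1+r)^2 + D_3/(1+r)^3 + D_4/(1+r)^4 + TV/(1+r)^4
    = 7052.59777 + 7177.36439 + 7304.33825 + 7433.55839 + 117310.84330 = 146278.70209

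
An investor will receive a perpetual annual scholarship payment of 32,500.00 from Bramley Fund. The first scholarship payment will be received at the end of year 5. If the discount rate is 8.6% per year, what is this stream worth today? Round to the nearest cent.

271684.97

Value at end of year 4: C / r = 32,500.00 / 0.086 = 377,906.9767
Discount to today: PV = 377,906.9767 / (1 + 0.086)^4 = 377,906.9767 / 1.390975 = 271,684.97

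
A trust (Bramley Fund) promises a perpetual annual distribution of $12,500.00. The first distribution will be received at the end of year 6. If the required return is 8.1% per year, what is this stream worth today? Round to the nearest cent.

Value at end of year 5: C / r = $12,500.00 / 0.081 = $154,320.9877
Discount to today: PV = $154,320.9877 / (1 + 0.081)^5 = $154,320.9877 / 1.476143 = $104,543.38

$104543.38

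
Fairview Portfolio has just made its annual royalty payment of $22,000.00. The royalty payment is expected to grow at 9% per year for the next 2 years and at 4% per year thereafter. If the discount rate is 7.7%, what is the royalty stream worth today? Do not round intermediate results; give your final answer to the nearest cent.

$678196.69

D_1 = 23980.00000
D_2 = 26138.20000
Terminal value at year 2: TV = D_2×(1+g_2)/(r−g_2) = 27183.72800/0.037 = 734695.35135
P_0 = D_1/(1+r)^1 + D_2/(1+r)^2 + TV/(1+r)^2
    = 22265.55246 + 22534.31029 + 633396.82976 = 678196.69251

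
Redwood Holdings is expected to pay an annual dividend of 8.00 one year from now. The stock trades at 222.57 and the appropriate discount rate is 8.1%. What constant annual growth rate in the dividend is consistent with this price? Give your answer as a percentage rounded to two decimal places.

P = D₁/(r−g) ⇒ g = r − D₁/P = 0.081 − 8.00/222.57 = 0.045056

4.51%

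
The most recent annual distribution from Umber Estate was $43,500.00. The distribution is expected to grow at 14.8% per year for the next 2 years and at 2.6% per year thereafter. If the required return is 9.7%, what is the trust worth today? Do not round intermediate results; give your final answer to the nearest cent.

D_1 = 49938.00000
D_2 = 57328.82400
Terminal value at year 2: TV = D_2×(1+g_2)/(r−g_2) = 58819.37342/0.071 = 828441.87921
P_0 = D_1/(1+r)^1 + D_2/(1+r)^2 + TV/(1+r)^2
    = 45522.33364 + 47638.68643 + 688412.56731 = 781573.58738

$781573.59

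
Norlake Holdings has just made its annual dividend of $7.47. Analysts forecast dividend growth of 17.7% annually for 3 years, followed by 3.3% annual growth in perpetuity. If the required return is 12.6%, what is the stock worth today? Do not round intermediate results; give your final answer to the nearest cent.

$119.27

D_1 = 8.79219
D_2 = 10.34841
D_3 = 12.18008
Terminal value at year 3: TV = D_3×(1+g_2)/(r−g_2) = 12.58202/0.093 = 135.29052
P_0 = D_1/(1+r)^1 + D_2/(1+r)^2 + D_3/(1+r)^3 + TV/(1+r)^3
    = 7.80834 + 8.16200 + 8.53169 + 94.76592 = 119.26795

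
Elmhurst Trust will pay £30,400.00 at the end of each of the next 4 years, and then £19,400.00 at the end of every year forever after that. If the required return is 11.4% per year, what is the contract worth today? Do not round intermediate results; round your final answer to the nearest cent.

PV of 4-year annuity: £30,400.00 × [1 − (1+0.114)^−4] / 0.114 = 93514.48459
Perpetuity value at year 4: £19,400.00 / 0.114 = 170175.43860
PV of perpetuity: 170175.43860 / (1+0.114)^4 = 110498.43198
Total PV = 93514.48459 + 110498.43198 = 204012.91657

£204012.92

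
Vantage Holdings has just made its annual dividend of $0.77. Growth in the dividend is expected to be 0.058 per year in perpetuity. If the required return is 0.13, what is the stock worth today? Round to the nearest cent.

D₁ = D₀ × (1 + g) = $0.77 × 1.058 = $0.8147
Growing perpetuity: P = D₁ / (r − g) = $0.8147 / (0.13 − 0.058) = $11.31

$11.31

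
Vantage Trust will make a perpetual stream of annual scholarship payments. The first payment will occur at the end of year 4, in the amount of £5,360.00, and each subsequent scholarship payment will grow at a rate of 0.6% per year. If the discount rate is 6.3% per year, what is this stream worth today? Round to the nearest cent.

Value at end of year 3: C₁ / (r − g) = £5,360.00 / (0.063 − 0.006) = £94,035.0877
Discount to today: PV = £94,035.0877 / (1 + 0.063)^3 = £94,035.0877 / 1.201157 = £78,287.09

£78287.09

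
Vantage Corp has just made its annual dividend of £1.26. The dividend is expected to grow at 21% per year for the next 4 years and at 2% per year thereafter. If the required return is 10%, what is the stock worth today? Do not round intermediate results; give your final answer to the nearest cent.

D_1 = 1.52460
D_2 = 1.84477
D_3 = 2.23217
D_4 = 2.70092
Terminal value at year 4: TV = D_4×(1+g_2)/(r−g_2) = 2.75494/0.08 = 34.43675
P_0 = D_1/(1+r)^1 + D_2/(1+r)^2 + D_3/(1+r)^3 + D_4/(1+r)^4 + TV/(1+r)^4
    = 1.38600 + 1.52460 + 1.67706 + 1.84477 + 23.52077 = 29.95319

£29.95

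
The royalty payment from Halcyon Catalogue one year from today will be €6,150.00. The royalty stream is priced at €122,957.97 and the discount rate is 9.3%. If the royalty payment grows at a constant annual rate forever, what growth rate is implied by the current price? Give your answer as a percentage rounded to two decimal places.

4.30%

P = D₁/(r−g) ⇒ g = r − D₁/P = 0.093 − €6,150.00/€122,957.97 = 0.042983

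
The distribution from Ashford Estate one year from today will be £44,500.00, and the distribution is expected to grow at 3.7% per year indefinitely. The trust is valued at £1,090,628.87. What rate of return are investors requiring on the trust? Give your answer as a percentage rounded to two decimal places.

P = D₁/(r − g) ⇒ r = D₁/P + g = £44,500.0000/£1,090,628.87 + 0.037 = 0.040802 + 0.037 = 0.077802

7.78%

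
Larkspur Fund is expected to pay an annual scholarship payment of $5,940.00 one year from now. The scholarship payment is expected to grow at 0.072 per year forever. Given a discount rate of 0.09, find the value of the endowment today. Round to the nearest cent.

$330000.00

Growing perpetuity: P = D₁ / (r − g) = $5,940.0000 / (0.09 − 0.072) = $330,000.00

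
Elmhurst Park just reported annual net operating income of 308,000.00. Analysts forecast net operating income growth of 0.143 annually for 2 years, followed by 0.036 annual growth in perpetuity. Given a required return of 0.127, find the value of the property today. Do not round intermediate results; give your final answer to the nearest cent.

D_1 = 352044.00000
D_2 = 402386.29200
Terminal value at year 2: TV = D_2×(1+g_2)/(r−g_2) = 416872.19851/0.091 = 4581013.17046
P_0 = D_1/(1+r)^1 + D_2/(1+r)^2 + TV/(1+r)^2
    = 312372.67081 + 316807.42035 + 3606730.63166 = 4235910.72282

4235910.72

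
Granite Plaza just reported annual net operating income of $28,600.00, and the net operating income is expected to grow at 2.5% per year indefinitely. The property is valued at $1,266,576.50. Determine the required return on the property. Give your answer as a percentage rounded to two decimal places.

D₁ = $28,600.00 × 1.025 = $29,315.0000
P = D₁/(r − g) ⇒ r = D₁/P + g = $29,315.0000/$1,266,576.50 + 0.025 = 0.023145 + 0.025 = 0.048145

4.81%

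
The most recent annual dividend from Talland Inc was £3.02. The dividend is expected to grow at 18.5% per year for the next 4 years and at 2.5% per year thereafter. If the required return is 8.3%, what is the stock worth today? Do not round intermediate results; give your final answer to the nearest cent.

£91.71

D_1 = 3.57870
D_2 = 4.24076
D_3 = 5.02530
D_4 = 5.95498
Terminal value at year 4: TV = D_4×(1+g_2)/(r−g_2) = 6.10386/0.058 = 105.23888
P_0 = D_1/(1+r)^1 + D_2/(1+r)^2 + D_3/(1+r)^3 + D_4/(1+r)^4 + TV/(1+r)^4
    = 3.30443 + 3.61565 + 3.95619 + 4.32879 + 76.50017 = 91.70523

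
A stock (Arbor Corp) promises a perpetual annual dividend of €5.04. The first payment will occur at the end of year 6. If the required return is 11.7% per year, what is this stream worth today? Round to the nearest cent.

€24.77

Value at end of year 5: C / r = €5.04 / 0.117 = €43.0769
Discount to today: PV = €43.0769 / (1 + 0.117)^5 = €43.0769 / 1.738865 = €24.77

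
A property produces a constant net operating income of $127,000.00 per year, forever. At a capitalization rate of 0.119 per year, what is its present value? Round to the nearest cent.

Level perpetuity: PV = C / r = $127,000.00 / 0.119 = $1,067,226.89

$1067226.89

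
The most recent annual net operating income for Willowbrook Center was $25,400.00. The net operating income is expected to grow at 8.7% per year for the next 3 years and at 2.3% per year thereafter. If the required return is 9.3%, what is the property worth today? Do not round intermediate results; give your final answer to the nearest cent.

$440489.68

D_1 = 27609.80000
D_2 = 30011.85260
D_3 = 32622.88378
Terminal value at year 3: TV = D_3×(1+g_2)/(r−g_2) = 33373.21010/0.07 = 476760.14433
P_0 = D_1/(1+r)^1 + D_2/(1+r)^2 + D_3/(1+r)^3 + TV/(1+r)^3
    = 25260.56725 + 25121.89991 + 24983.99378 + 365123.22333 = 440489.68425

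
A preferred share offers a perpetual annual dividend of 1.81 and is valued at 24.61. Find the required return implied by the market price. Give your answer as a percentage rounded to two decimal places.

7.35%

P = C/r ⇒ r = C/P = 1.81/24.61 = 0.073547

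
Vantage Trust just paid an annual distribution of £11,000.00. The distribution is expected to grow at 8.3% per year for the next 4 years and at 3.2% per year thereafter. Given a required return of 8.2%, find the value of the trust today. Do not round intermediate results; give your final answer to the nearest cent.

D_1 = 11913.00000
D_2 = 12901.77900
D_3 = 13972.62666
D_4 = 15132.35467
Terminal value at year 4: TV = D_4×(1+g_2)/(r−g_2) = 15616.59002/0.05 = 312331.80038
P_0 = D_1/(1+r)^1 + D_2/(1+r)^2 + D_3/(1+r)^3 + D_4/(1+r)^4 + TV/(1+r)^4
    = 11010.16636 + 11020.34211 + 11030.52727 + 11040.72184 + 227880.49887 = 271982.25646

£271982.26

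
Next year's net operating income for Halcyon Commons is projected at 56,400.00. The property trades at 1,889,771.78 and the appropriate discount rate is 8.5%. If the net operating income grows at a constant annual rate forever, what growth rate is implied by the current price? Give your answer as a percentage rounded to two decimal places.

5.52%

P = D₁/(r−g) ⇒ g = r − D₁/P = 0.085 − 56,400.00/1,889,771.78 = 0.055155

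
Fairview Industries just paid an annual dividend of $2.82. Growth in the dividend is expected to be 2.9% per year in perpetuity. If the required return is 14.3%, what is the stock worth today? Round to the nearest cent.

$25.45

D₁ = D₀ × (1 + g) = $2.82 × 1.029 = $2.9018
Growing perpetuity: P = D₁ / (r − g) = $2.9018 / (0.143 − 0.029) = $25.45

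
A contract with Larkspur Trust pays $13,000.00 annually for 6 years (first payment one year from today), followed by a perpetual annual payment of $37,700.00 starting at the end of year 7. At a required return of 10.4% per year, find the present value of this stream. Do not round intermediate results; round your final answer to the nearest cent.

$256174.43

PV of 6-year annuity: $13,000.00 × [1 − (1+0.104)^−6] / 0.104 = 55960.82824
Perpetuity value at year 6: $37,700.00 / 0.104 = 362500.00000
PV of perpetuity: 362500.00000 / (1+0.104)^6 = 200213.59810
Total PV = 55960.82824 + 200213.59810 = 256174.42634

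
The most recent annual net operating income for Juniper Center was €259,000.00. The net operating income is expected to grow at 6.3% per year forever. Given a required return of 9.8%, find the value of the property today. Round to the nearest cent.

€7866200.00

D₁ = D₀ × (1 + g) = €259,000.00 × 1.063 = €275,317.0000
Growing perpetuity: P = D₁ / (r − g) = €275,317.0000 / (0.098 − 0.063) = €7,866,200.00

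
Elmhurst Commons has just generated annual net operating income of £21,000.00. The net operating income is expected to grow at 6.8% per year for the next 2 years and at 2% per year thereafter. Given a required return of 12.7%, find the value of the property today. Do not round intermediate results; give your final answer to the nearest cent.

£218534.86

D_1 = 22428.00000
D_2 = 23953.10400
Terminal value at year 2: TV = D_2×(1+g_2)/(r−g_2) = 24432.16608/0.107 = 228338.00075
P_0 = D_1/(1+r)^1 + D_2/(1+r)^2 + TV/(1+r)^2
    = 19900.62112 + 18858.79623 + 179775.44072 = 218534.85807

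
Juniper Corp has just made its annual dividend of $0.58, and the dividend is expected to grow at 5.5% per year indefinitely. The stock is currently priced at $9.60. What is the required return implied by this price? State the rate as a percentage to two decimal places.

11.87%

D₁ = $0.58 × 1.055 = $0.6119
P = D₁/(r − g) ⇒ r = D₁/P + g = $0.6119/$9.60 + 0.055 = 0.063740 + 0.055 = 0.118740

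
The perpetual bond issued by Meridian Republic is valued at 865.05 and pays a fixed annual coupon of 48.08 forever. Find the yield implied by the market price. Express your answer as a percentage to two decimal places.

5.56%

P = C/r ⇒ r = C/P = 48.08/865.05 = 0.055581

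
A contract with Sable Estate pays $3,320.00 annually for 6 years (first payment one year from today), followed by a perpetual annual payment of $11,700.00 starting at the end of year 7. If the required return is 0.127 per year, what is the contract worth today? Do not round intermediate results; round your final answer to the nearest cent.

PV of 6-year annuity: $3,320.00 × [1 − (1+0.127)^−6] / 0.127 = 13383.48938
Perpetuity value at year 6: $11,700.00 / 0.127 = 92125.98425
PV of perpetuity: 92125.98425 / (1+0.127)^6 = 44961.27771
Total PV = 13383.48938 + 44961.27771 = 58344.76709

$58344.77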